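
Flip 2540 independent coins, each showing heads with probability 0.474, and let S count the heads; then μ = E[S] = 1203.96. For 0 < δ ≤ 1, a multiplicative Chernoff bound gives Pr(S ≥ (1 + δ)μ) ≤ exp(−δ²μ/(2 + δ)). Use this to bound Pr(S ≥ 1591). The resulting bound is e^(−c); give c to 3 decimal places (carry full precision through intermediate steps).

53.596

Write 1591 = (1 + δ)μ, so δ = 1591/1203.96 − 1 = 0.3214725…
Then the exponent is δ²μ/(2 + δ) = (1591 − μ)² / (μ·(2 + δ)) = 53.596460.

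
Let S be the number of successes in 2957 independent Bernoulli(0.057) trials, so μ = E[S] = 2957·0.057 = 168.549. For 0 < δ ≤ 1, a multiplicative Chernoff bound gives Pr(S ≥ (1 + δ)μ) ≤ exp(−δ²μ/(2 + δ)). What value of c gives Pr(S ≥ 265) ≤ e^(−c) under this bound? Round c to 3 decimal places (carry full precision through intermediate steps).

21.457

Write 265 = (1 + δ)μ, so δ = 265/168.549 − 1 = 0.5722431…
Then the exponent is δ²μ/(2 + δ) = (265 − μ)² / (μ·(2 + δ)) = 21.457310.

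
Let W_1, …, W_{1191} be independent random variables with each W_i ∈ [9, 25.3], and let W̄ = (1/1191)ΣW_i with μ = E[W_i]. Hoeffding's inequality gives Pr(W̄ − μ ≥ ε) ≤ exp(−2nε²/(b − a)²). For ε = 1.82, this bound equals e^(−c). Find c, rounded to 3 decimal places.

c = 2nε²/(b − a)² = 2·1191·1.82² / 16.3² = 29.6968.

29.697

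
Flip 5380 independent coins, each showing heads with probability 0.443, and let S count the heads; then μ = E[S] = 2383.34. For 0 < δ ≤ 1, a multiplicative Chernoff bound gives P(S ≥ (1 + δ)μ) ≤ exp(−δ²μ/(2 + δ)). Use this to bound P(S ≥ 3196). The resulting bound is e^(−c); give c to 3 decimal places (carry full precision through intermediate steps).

118.368

Write 3196 = (1 + δ)μ, so δ = 3196/2383.34 − 1 = 0.3409753…
Then the exponent is δ²μ/(2 + δ) = (3196 − μ)² / (μ·(2 + δ)) = 118.368172.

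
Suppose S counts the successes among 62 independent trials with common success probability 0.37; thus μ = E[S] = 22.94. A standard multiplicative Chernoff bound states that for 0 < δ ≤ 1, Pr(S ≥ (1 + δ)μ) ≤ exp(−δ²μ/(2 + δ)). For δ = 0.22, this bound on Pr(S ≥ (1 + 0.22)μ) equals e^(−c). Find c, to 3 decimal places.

c = δ²μ/(2 + δ) = 0.22²·22.94/(2 + 0.22) = 0.5001.

0.500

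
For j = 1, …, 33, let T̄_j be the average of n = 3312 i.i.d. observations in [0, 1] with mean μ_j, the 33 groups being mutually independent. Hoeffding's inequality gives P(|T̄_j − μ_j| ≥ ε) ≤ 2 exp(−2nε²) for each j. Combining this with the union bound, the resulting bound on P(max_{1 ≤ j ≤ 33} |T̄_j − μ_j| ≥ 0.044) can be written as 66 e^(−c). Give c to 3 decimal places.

Union bound over the 33 events: P(max_{1 ≤ j ≤ 33} |T̄_j − μ_j| ≥ 0.044) ≤ 33·2·exp(−2nε²) = 66 exp(−2·3312·0.044²).
So c = 2·3312·0.044² = 12.8241.

12.824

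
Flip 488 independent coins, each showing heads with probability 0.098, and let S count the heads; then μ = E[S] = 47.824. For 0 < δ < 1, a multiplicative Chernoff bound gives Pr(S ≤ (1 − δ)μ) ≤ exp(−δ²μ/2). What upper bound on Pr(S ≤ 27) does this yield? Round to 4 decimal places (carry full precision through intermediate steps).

Write 27 = (1 − δ)μ, so δ = 1 − 27/47.824 = 0.4354299…
Then the exponent is δ²μ/2 = (μ − 27)²/(2μ) = 4.533696.
Bound = exp(−4.533696) = 0.01074.

0.0107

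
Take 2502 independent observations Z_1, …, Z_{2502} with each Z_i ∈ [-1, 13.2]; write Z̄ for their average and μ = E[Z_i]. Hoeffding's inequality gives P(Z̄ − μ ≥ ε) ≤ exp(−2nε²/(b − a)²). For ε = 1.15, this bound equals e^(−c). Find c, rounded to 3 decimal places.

32.820

c = 2nε²/(b − a)² = 2·2502·1.15² / 14.2² = 32.8198.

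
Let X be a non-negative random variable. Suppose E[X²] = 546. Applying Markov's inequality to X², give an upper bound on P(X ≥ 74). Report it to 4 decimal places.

Since X ≥ 0, the event {X ≥ 74} is the same as {X² ≥ 5476}.
Markov's inequality applied to X² gives P(X² ≥ 5476) ≤ E[X²]/5476 = 546/5476 = 0.0997.

0.0997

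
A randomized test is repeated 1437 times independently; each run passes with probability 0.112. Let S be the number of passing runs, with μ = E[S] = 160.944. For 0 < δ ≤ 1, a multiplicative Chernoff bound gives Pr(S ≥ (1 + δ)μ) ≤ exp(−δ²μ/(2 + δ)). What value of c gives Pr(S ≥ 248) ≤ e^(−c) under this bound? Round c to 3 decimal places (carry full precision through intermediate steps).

18.532

Write 248 = (1 + δ)μ, so δ = 248/160.944 − 1 = 0.5409086…
Then the exponent is δ²μ/(2 + δ) = (248 − μ)² / (μ·(2 + δ)) = 18.532482.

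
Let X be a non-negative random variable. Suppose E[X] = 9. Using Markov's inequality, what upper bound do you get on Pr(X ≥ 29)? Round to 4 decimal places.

0.3103

Markov's inequality: for a non-negative random variable, Pr(X ≥ a) ≤ E[X]/a.
Here E[X] = 9 and a = 29, so the bound is 9/29 = 0.3103.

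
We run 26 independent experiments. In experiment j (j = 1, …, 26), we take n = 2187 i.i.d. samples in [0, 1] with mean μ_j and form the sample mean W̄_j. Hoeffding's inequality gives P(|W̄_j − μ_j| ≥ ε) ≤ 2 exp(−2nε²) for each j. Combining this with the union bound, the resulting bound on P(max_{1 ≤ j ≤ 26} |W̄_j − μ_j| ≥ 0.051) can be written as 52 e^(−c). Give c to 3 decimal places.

Union bound over the 26 events: P(max_{1 ≤ j ≤ 26} |W̄_j − μ_j| ≥ 0.051) ≤ 26·2·exp(−2nε²) = 52 exp(−2·2187·0.051²).
So c = 2·2187·0.051² = 11.3768.

11.377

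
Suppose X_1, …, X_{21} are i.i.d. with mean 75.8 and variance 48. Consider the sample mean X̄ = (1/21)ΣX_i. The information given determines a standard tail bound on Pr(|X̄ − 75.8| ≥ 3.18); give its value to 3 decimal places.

With mean and variance of each term known, Chebyshev's inequality bounds the deviation of the sum (or sample mean).
Var(X̄) = Var(X_i)/n = 48/21 = 2.2857.
Chebyshev: Pr(|X̄ − 75.8| ≥ 3.18) ≤ Var(X̄)/(3.18)² = 48/(21·3.18²) = 0.2260.

0.226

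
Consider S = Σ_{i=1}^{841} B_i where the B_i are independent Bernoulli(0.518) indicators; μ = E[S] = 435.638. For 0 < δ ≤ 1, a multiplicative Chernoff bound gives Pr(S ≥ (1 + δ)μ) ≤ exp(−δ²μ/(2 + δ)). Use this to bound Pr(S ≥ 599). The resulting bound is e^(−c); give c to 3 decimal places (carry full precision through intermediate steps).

Write 599 = (1 + δ)μ, so δ = 599/435.638 − 1 = 0.3749948…
Then the exponent is δ²μ/(2 + δ) = (599 − μ)² / (μ·(2 + δ)) = 25.793701.

25.794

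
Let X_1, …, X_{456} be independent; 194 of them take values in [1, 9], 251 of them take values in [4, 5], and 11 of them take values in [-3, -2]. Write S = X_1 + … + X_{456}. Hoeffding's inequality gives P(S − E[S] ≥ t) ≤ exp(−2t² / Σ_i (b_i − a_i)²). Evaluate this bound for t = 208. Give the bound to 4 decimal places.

Σ(b_i − a_i)² = 194·8² + 251·1² + 11·1² = 12678.
Exponent = 2·208² / 12678 = 6.82505.
Bound = exp(−6.82505) = 0.00109.

0.0011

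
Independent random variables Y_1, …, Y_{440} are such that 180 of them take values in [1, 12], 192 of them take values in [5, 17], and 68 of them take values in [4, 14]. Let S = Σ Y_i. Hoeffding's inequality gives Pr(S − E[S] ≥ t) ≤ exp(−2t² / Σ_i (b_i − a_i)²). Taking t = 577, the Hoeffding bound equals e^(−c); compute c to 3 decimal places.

11.842

Σ(b_i − a_i)² = 180·11² + 192·12² + 68·10² = 56228.
c = 2t² / 56228 = 2·577² / 56228 = 11.8421.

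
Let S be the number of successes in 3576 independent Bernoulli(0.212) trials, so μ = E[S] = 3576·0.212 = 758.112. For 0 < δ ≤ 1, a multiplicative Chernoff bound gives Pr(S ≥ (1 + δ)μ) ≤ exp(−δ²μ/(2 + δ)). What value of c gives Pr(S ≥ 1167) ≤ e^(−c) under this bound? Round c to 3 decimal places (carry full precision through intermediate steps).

Write 1167 = (1 + δ)μ, so δ = 1167/758.112 − 1 = 0.5393504…
Then the exponent is δ²μ/(2 + δ) = (1167 − μ)² / (μ·(2 + δ)) = 86.846582.

86.847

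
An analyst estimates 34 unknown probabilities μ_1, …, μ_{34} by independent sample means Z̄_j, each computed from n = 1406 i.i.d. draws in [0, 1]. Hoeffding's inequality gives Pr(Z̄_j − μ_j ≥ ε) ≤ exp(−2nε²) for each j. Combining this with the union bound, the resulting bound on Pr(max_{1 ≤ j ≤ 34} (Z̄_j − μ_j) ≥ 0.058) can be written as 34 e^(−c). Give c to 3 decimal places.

9.460

Union bound over the 34 events: Pr(max_{1 ≤ j ≤ 34} (Z̄_j − μ_j) ≥ 0.058) ≤ 34·exp(−2nε²) = 34 exp(−2·1406·0.058²).
So c = 2·1406·0.058² = 9.4596.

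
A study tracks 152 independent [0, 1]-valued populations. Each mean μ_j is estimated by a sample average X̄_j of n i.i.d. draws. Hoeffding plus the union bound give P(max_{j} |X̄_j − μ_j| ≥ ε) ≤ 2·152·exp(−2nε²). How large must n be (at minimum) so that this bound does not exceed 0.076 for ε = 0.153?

178

Need 2·152·exp(−2nε²) ≤ 0.076, i.e. exp(−2nε²) ≤ 0.076/304.
So 2nε² ≥ ln(304/0.076) = 8.294050.
Hence n ≥ 8.294050/(2·0.153²) = 177.155.
The smallest integer n is 178.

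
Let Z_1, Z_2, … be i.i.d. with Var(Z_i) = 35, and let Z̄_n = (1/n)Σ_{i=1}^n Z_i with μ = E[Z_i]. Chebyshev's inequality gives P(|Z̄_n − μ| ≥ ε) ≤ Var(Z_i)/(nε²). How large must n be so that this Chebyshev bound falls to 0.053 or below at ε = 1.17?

Require 35/(n·1.17²) ≤ 0.053, i.e. n ≥ 35/(0.053·1.17²) = 482.415.
The smallest integer n is 483.

483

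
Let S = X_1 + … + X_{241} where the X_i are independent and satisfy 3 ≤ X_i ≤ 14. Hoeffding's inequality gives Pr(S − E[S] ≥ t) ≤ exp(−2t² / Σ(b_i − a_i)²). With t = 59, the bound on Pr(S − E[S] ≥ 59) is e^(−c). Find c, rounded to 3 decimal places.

Σ(b_i − a_i)² = 241·(11)² = 29161.
c = 2t²/29161 = 2·59²/29161 = 0.2387.

0.239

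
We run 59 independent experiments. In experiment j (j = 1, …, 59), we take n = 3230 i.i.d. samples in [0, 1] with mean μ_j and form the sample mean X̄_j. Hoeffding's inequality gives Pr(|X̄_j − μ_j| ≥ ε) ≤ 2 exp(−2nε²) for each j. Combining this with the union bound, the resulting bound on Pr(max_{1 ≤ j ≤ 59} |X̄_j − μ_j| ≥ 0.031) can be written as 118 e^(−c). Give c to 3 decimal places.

6.208

Union bound over the 59 events: Pr(max_{1 ≤ j ≤ 59} |X̄_j − μ_j| ≥ 0.031) ≤ 59·2·exp(−2nε²) = 118 exp(−2·3230·0.031²).
So c = 2·3230·0.031² = 6.2081.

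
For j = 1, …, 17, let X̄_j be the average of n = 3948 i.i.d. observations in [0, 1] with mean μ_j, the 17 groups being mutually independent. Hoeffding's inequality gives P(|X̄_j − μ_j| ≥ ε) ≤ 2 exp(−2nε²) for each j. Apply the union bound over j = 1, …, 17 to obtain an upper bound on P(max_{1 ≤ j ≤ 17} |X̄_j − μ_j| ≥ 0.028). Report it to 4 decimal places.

Per-experiment Hoeffding bound: 2·exp(−2·3948·0.028²) = 2·exp(−6.19046) = 0.0040978.
Union bound over 17 events: 17·0.0040978 = 0.06966.

0.0697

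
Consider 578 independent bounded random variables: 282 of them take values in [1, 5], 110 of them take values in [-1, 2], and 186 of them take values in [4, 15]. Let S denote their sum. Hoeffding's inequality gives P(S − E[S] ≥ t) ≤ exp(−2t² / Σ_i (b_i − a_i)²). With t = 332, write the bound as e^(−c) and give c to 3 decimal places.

Σ(b_i − a_i)² = 282·4² + 110·3² + 186·11² = 28008.
c = 2t² / 28008 = 2·332² / 28008 = 7.8709.

7.871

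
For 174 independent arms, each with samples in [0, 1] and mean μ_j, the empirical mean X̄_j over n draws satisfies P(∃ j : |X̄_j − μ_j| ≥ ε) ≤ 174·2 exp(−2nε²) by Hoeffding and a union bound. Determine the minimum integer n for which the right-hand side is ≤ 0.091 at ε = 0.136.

Need 2·174·exp(−2nε²) ≤ 0.091, i.e. exp(−2nε²) ≤ 0.091/348.
So 2nε² ≥ ln(348/0.091) = 8.249098.
Hence n ≥ 8.249098/(2·0.136²) = 222.997.
The smallest integer n is 223.

223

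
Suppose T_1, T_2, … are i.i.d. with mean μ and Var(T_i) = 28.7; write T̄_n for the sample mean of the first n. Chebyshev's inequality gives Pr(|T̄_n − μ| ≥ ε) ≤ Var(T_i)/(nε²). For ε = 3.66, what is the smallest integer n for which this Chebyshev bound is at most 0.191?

Require 28.7/(n·3.66²) ≤ 0.191, i.e. n ≥ 28.7/(0.191·3.66²) = 11.217.
The smallest integer n is 12.

12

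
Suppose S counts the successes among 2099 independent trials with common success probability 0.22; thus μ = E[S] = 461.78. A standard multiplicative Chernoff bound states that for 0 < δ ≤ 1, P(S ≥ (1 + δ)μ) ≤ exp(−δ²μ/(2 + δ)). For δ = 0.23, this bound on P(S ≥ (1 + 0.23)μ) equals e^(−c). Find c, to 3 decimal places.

c = δ²μ/(2 + δ) = 0.23²·461.78/(2 + 0.23) = 10.9543.

10.954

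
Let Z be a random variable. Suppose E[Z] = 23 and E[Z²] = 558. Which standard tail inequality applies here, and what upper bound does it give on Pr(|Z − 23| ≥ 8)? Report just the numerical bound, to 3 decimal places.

The first two moments determine the variance, so Chebyshev's inequality is the sharpest standard bound available.
Var(Z) = E[Z²] − (E[Z])² = 558 − 529 = 29.
Chebyshev's inequality: Pr(|Z − μ| ≥ t) ≤ Var(Z)/t² = 29/64 = 0.4531.

0.453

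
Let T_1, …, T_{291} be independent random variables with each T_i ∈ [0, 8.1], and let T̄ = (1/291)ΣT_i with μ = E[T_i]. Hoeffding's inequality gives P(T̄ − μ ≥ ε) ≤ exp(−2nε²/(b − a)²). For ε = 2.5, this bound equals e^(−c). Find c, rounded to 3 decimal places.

c = 2nε²/(b − a)² = 2·291·2.5² / 8.1² = 55.4412.

55.441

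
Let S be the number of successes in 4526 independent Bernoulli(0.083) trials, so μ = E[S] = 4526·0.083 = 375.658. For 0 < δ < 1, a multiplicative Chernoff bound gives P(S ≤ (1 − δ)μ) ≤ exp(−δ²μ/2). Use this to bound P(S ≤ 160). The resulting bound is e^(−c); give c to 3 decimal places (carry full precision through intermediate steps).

Write 160 = (1 − δ)μ, so δ = 1 − 160/375.658 = 0.5740807…
Then the exponent is δ²μ/2 = (μ − 160)²/(2μ) = 61.902546.

61.903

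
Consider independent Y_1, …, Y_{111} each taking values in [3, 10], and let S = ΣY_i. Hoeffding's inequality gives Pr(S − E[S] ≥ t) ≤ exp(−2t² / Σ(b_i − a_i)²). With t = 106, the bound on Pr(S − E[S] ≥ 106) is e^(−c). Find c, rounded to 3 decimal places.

4.132

Σ(b_i − a_i)² = 111·(7)² = 5439.
c = 2t²/5439 = 2·106²/5439 = 4.1316.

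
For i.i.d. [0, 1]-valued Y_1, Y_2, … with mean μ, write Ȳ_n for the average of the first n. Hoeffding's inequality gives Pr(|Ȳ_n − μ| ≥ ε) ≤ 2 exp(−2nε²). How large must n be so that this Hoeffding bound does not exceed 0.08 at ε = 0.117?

Require 2·exp(−2nε²) ≤ 0.08, i.e. 2nε² ≥ ln(2/0.08) = 3.218876.
So n ≥ 3.218876 / (2·0.117²) = 117.572.
The smallest integer n is 118.

118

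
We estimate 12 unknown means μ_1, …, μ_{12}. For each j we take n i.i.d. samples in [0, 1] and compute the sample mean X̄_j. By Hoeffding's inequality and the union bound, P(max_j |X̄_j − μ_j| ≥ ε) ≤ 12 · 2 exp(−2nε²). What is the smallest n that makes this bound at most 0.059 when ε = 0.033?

2759

Need 2·12·exp(−2nε²) ≤ 0.059, i.e. exp(−2nε²) ≤ 0.059/24.
So 2nε² ≥ ln(24/0.059) = 6.008272.
Hence n ≥ 6.008272/(2·0.033²) = 2758.619.
The smallest integer n is 2759.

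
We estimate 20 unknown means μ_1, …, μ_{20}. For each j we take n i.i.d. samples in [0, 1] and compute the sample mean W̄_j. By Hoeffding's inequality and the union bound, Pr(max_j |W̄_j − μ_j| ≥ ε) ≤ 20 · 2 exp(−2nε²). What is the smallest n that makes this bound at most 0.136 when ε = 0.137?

Need 2·20·exp(−2nε²) ≤ 0.136, i.e. exp(−2nε²) ≤ 0.136/40.
So 2nε² ≥ ln(40/0.136) = 5.683980.
Hence n ≥ 5.683980/(2·0.137²) = 151.419.
The smallest integer n is 152.

152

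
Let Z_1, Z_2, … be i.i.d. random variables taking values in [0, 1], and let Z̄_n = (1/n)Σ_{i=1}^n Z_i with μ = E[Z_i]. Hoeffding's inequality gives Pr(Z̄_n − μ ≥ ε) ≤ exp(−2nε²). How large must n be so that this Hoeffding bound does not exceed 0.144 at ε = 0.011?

8009

Require exp(−2nε²) ≤ 0.144, i.e. 2nε² ≥ ln(1/0.144) = 1.937942.
So n ≥ 1.937942 / (2·0.011²) = 8008.025.
The smallest integer n is 8009.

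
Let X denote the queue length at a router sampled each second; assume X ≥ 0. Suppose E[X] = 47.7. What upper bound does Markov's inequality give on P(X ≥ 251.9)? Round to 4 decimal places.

Markov's inequality: for a non-negative random variable, P(X ≥ a) ≤ E[X]/a.
Here E[X] = 47.7 and a = 251.9, so the bound is 47.7/251.9 = 0.1894.

0.1894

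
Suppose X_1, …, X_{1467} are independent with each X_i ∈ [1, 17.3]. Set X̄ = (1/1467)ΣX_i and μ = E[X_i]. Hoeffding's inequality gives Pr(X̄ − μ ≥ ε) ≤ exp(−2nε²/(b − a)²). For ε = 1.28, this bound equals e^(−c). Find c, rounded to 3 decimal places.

18.093

c = 2nε²/(b − a)² = 2·1467·1.28² / 16.3² = 18.0928.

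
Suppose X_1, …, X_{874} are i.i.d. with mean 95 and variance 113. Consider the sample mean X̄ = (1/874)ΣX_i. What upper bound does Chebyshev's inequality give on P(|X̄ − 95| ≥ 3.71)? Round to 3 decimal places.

Var(X̄) = Var(X_i)/n = 113/874 = 0.12929.
Chebyshev: P(|X̄ − 95| ≥ 3.71) ≤ Var(X̄)/(3.71)² = 113/(874·3.71²) = 0.0094.

0.009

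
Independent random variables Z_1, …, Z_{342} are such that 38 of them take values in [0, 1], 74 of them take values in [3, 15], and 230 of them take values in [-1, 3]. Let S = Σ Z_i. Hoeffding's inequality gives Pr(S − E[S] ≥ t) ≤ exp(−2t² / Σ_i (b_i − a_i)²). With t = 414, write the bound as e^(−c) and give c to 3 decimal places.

23.848

Σ(b_i − a_i)² = 38·1² + 74·12² + 230·4² = 14374.
c = 2t² / 14374 = 2·414² / 14374 = 23.8481.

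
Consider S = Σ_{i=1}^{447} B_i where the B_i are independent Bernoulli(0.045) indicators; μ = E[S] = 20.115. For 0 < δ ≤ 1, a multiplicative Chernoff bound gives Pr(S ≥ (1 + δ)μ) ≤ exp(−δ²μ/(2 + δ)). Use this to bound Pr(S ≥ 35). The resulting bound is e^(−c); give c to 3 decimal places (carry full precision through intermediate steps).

Write 35 = (1 + δ)μ, so δ = 35/20.115 − 1 = 0.739995…
Then the exponent is δ²μ/(2 + δ) = (35 − μ)² / (μ·(2 + δ)) = 4.020017.

4.020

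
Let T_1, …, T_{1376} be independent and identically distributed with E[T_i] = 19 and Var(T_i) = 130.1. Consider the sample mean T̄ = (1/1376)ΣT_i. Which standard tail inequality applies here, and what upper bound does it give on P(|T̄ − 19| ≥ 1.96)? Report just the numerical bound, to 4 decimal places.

With mean and variance of each term known, Chebyshev's inequality bounds the deviation of the sum (or sample mean).
Var(T̄) = Var(T_i)/n = 130.1/1376 = 0.094549.
Chebyshev: P(|T̄ − 19| ≥ 1.96) ≤ Var(T̄)/(1.96)² = 130.1/(1376·1.96²) = 0.0246.

0.0246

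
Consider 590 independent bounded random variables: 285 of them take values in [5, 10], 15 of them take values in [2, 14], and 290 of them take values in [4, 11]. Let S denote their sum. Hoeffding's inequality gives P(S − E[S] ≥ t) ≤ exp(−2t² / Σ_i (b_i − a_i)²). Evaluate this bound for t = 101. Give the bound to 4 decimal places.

Σ(b_i − a_i)² = 285·5² + 15·12² + 290·7² = 23495.
Exponent = 2·101² / 23495 = 0.86835.
Bound = exp(−0.86835) = 0.41964.

0.4196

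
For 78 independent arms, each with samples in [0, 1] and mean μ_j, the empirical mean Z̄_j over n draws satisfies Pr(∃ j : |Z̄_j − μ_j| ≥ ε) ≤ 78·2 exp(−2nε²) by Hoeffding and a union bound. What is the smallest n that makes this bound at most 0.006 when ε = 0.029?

Need 2·78·exp(−2nε²) ≤ 0.006, i.e. exp(−2nε²) ≤ 0.006/156.
So 2nε² ≥ ln(156/0.006) = 10.165852.
Hence n ≥ 10.165852/(2·0.029²) = 6043.907.
The smallest integer n is 6044.

6044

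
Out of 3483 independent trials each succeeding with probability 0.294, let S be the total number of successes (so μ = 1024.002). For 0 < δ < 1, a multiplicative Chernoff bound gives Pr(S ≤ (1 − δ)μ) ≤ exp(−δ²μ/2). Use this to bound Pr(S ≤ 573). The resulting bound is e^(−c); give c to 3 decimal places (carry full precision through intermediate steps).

99.318

Write 573 = (1 − δ)μ, so δ = 1 − 573/1024.002 = 0.4404308…
Then the exponent is δ²μ/2 = (μ − 573)²/(2μ) = 99.317581.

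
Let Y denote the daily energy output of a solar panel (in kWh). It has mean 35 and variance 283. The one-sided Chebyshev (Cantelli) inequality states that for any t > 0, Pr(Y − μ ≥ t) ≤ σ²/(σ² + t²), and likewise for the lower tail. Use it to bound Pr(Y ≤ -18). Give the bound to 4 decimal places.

Here σ² = 283 and t = 53, so σ² + t² = 3092.
Cantelli's bound: 283/3092 = 0.0915.

0.0915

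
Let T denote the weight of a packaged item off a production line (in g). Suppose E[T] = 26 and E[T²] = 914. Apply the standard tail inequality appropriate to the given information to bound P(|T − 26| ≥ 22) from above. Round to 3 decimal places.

0.492

The first two moments determine the variance, so Chebyshev's inequality is the sharpest standard bound available.
Var(T) = E[T²] − (E[T])² = 914 − 676 = 238.
Chebyshev's inequality: P(|T − μ| ≥ t) ≤ Var(T)/t² = 238/484 = 0.4917.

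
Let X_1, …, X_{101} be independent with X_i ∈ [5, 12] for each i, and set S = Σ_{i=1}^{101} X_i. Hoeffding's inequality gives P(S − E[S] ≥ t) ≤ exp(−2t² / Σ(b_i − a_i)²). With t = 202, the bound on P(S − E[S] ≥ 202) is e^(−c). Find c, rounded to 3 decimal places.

Σ(b_i − a_i)² = 101·(7)² = 4949.
c = 2t²/4949 = 2·202²/4949 = 16.4898.

16.490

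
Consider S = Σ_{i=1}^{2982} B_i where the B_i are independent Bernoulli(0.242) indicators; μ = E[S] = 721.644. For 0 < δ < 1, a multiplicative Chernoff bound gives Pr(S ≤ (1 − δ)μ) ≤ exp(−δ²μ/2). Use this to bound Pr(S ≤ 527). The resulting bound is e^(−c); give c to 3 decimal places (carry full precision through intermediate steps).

Write 527 = (1 − δ)μ, so δ = 1 − 527/721.644 = 0.269723…
Then the exponent is δ²μ/2 = (μ − 527)²/(2μ) = 26.249984.

26.250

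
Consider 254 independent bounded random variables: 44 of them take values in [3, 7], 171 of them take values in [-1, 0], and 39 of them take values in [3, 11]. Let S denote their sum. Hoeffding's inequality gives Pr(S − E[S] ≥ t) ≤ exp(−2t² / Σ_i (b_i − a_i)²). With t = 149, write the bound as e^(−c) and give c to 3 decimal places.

13.172

Σ(b_i − a_i)² = 44·4² + 171·1² + 39·8² = 3371.
c = 2t² / 3371 = 2·149² / 3371 = 13.1718.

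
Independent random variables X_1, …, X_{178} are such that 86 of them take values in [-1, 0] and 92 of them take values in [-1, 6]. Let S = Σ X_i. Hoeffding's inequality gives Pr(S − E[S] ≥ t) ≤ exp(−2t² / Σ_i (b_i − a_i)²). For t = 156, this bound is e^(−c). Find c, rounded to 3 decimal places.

Σ(b_i − a_i)² = 86·1² + 92·7² = 4594.
c = 2t² / 4594 = 2·156² / 4594 = 10.5947.

10.595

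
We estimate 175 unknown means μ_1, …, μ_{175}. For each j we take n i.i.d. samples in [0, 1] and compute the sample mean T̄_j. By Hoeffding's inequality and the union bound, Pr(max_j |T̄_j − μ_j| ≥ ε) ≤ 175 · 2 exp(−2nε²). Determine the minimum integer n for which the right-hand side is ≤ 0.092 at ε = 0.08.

Need 2·175·exp(−2nε²) ≤ 0.092, i.e. exp(−2nε²) ≤ 0.092/350.
So 2nε² ≥ ln(350/0.092) = 8.243900.
Hence n ≥ 8.243900/(2·0.08²) = 644.055.
The smallest integer n is 645.

645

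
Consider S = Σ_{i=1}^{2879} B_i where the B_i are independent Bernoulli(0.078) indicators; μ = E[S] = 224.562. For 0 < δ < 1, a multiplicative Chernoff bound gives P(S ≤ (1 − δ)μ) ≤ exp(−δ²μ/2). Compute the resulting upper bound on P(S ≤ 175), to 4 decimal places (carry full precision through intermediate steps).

0.0042

Write 175 = (1 − δ)μ, so δ = 1 − 175/224.562 = 0.2207052…
Then the exponent is δ²μ/2 = (μ − 175)²/(2μ) = 5.469295.
Bound = exp(−5.469295) = 0.00421.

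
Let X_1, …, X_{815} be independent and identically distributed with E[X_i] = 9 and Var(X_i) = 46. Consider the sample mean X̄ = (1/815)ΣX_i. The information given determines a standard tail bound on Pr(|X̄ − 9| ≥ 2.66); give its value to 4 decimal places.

With mean and variance of each term known, Chebyshev's inequality bounds the deviation of the sum (or sample mean).
Var(X̄) = Var(X_i)/n = 46/815 = 0.056442.
Chebyshev: Pr(|X̄ − 9| ≥ 2.66) ≤ Var(X̄)/(2.66)² = 46/(815·2.66²) = 0.0080.

0.0080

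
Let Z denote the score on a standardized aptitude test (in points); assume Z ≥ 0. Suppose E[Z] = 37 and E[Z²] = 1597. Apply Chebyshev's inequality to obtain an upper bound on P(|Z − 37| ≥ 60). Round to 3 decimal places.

0.063

Var(Z) = E[Z²] − (E[Z])² = 1597 − 1369 = 228.
Chebyshev's inequality: P(|Z − μ| ≥ t) ≤ Var(Z)/t² = 228/3600 = 0.0633.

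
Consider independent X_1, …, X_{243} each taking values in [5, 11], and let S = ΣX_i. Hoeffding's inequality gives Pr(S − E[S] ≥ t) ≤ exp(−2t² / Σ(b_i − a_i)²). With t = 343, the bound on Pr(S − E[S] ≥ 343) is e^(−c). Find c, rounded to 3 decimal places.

Σ(b_i − a_i)² = 243·(6)² = 8748.
c = 2t²/8748 = 2·343²/8748 = 26.8973.

26.897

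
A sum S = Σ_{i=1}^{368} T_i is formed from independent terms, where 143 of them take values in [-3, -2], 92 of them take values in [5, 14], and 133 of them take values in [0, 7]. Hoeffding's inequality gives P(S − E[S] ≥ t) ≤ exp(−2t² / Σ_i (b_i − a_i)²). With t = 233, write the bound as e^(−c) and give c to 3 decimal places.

7.694

Σ(b_i − a_i)² = 143·1² + 92·9² + 133·7² = 14112.
c = 2t² / 14112 = 2·233² / 14112 = 7.6940.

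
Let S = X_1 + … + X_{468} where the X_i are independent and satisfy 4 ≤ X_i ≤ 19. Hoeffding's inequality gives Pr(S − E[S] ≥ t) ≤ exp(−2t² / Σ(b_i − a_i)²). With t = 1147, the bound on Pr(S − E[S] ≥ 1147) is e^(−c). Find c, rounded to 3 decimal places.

Σ(b_i − a_i)² = 468·(15)² = 105300.
c = 2t²/105300 = 2·1147²/105300 = 24.9878.

24.988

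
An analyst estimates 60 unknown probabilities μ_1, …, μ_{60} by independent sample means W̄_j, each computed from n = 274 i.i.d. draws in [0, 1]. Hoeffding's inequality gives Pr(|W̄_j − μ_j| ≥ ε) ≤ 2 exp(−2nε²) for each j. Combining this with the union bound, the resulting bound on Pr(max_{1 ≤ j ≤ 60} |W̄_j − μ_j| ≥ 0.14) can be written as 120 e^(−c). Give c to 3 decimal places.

Union bound over the 60 events: Pr(max_{1 ≤ j ≤ 60} |W̄_j − μ_j| ≥ 0.14) ≤ 60·2·exp(−2nε²) = 120 exp(−2·274·0.14²).
So c = 2·274·0.14² = 10.7408.

10.741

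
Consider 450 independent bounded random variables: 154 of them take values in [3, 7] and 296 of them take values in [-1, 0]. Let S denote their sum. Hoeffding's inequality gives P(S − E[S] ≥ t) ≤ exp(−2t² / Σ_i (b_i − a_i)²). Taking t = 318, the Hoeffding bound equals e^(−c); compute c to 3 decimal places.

73.278

Σ(b_i − a_i)² = 154·4² + 296·1² = 2760.
c = 2t² / 2760 = 2·318² / 2760 = 73.2783.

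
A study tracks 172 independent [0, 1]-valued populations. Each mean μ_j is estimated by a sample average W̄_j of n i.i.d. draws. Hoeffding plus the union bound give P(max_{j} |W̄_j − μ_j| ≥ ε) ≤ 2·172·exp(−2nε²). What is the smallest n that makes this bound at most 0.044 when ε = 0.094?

508

Need 2·172·exp(−2nε²) ≤ 0.044, i.e. exp(−2nε²) ≤ 0.044/344.
So 2nε² ≥ ln(344/0.044) = 8.964207.
Hence n ≥ 8.964207/(2·0.094²) = 507.255.
The smallest integer n is 508.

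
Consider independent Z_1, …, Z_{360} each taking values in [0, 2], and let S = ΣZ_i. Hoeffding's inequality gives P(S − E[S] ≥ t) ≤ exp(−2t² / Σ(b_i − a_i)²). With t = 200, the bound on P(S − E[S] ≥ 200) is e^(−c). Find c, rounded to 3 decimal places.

Σ(b_i − a_i)² = 360·(2)² = 1440.
c = 2t²/1440 = 2·200²/1440 = 55.5556.

55.556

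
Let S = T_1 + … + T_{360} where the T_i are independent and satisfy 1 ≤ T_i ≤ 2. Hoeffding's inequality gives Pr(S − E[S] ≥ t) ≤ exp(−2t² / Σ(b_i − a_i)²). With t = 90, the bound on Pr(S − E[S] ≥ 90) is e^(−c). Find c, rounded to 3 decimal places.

45.000

Σ(b_i − a_i)² = 360·(1)² = 360.
c = 2t²/360 = 2·90²/360 = 45.0000.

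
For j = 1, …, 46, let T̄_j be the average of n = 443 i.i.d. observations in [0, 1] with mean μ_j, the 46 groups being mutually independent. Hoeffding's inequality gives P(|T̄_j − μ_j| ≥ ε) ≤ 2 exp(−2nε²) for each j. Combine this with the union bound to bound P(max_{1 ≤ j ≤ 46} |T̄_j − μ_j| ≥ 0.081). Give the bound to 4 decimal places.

0.2749

Per-experiment Hoeffding bound: 2·exp(−2·443·0.081²) = 2·exp(−5.81305) = 0.0059766.
Union bound over 46 events: 46·0.0059766 = 0.27492.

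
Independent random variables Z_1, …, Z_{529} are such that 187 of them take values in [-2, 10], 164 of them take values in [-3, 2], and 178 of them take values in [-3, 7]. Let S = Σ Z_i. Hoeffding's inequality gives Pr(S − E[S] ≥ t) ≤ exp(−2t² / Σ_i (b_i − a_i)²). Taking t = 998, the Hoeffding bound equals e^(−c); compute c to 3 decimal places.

40.796

Σ(b_i − a_i)² = 187·12² + 164·5² + 178·10² = 48828.
c = 2t² / 48828 = 2·998² / 48828 = 40.7964.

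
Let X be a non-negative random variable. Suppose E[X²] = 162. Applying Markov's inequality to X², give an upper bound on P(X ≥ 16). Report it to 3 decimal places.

0.633

Since X ≥ 0, the event {X ≥ 16} is the same as {X² ≥ 256}.
Markov's inequality applied to X² gives P(X² ≥ 256) ≤ E[X²]/256 = 162/256 = 0.6328.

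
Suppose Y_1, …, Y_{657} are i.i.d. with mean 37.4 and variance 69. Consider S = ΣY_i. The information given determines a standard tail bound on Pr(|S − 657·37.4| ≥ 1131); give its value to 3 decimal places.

0.035

With mean and variance of each term known, Chebyshev's inequality bounds the deviation of the sum (or sample mean).
Var(S) = n·Var(Y_i) = 657·69 = 45333.
Chebyshev: Pr(|S − 657·37.4| ≥ 1131) ≤ Var(S)/1131² = 45333/1279161 = 0.0354.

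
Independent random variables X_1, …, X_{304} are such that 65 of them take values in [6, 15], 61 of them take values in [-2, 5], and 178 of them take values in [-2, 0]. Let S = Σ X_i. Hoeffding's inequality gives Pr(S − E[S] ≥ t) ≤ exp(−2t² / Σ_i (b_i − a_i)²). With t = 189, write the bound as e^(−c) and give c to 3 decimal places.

7.968

Σ(b_i − a_i)² = 65·9² + 61·7² + 178·2² = 8966.
c = 2t² / 8966 = 2·189² / 8966 = 7.9681.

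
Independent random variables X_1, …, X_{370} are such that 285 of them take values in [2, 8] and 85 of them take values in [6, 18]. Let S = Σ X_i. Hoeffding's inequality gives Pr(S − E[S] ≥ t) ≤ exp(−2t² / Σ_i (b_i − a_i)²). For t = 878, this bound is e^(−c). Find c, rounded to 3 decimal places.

Σ(b_i − a_i)² = 285·6² + 85·12² = 22500.
c = 2t² / 22500 = 2·878² / 22500 = 68.5230.

68.523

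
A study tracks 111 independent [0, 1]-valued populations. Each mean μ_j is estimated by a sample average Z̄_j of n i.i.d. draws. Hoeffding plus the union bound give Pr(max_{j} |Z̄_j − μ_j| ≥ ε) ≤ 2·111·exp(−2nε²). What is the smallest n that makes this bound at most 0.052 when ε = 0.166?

Need 2·111·exp(−2nε²) ≤ 0.052, i.e. exp(−2nε²) ≤ 0.052/222.
So 2nε² ≥ ln(222/0.052) = 8.359189.
Hence n ≥ 8.359189/(2·0.166²) = 151.676.
The smallest integer n is 152.

152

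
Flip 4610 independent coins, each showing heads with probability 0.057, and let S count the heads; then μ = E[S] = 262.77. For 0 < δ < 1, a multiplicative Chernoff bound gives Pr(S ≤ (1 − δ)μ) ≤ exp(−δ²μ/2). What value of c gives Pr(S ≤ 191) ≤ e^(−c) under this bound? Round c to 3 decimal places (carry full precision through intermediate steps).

9.801

Write 191 = (1 − δ)μ, so δ = 1 − 191/262.77 = 0.2731286…
Then the exponent is δ²μ/2 = (μ − 191)²/(2μ) = 9.801220.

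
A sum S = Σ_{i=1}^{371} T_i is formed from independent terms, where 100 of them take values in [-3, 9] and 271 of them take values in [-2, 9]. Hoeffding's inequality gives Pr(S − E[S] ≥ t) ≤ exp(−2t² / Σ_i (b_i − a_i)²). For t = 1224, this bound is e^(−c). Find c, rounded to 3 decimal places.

Σ(b_i − a_i)² = 100·12² + 271·11² = 47191.
c = 2t² / 47191 = 2·1224² / 47191 = 63.4941.

63.494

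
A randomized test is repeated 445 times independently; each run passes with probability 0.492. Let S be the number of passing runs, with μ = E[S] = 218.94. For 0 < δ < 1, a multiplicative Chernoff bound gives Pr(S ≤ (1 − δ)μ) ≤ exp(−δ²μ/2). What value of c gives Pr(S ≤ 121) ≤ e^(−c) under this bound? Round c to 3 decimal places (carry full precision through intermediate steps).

Write 121 = (1 − δ)μ, so δ = 1 − 121/218.94 = 0.4473372…
Then the exponent is δ²μ/2 = (μ − 121)²/(2μ) = 21.906101.

21.906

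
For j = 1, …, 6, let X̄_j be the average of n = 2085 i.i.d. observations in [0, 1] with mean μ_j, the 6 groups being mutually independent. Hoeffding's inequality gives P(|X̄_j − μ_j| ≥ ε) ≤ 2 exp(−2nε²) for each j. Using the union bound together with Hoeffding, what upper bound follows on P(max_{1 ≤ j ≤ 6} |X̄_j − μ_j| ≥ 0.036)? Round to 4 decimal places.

0.0540

Per-experiment Hoeffding bound: 2·exp(−2·2085·0.036²) = 2·exp(−5.40432) = 0.0089942.
Union bound over 6 events: 6·0.0089942 = 0.05397.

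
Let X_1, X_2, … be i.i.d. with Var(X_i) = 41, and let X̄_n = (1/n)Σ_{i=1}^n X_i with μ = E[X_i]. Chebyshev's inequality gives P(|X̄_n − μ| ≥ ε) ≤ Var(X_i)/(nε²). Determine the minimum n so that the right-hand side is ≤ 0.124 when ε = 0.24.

5741

Require 41/(n·0.24²) ≤ 0.124, i.e. n ≥ 41/(0.124·0.24²) = 5740.367.
The smallest integer n is 5741.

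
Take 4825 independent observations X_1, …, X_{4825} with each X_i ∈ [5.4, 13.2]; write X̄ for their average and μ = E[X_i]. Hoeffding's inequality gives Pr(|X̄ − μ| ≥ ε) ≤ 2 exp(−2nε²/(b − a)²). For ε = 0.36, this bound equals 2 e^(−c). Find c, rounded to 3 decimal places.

20.556

c = 2nε²/(b − a)² = 2·4825·0.36² / 7.8² = 20.5562.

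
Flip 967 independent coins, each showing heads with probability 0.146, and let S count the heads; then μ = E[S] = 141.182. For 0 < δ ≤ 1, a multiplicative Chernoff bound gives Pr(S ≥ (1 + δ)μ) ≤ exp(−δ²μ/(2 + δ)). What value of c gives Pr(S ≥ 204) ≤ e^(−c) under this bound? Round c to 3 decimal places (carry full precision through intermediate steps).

11.432

Write 204 = (1 + δ)μ, so δ = 204/141.182 − 1 = 0.4449434…
Then the exponent is δ²μ/(2 + δ) = (204 − μ)² / (μ·(2 + δ)) = 11.431944.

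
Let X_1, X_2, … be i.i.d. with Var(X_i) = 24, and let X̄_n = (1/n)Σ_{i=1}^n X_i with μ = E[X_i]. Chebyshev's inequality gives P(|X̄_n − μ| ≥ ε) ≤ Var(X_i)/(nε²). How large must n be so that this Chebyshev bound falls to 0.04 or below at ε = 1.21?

Require 24/(n·1.21²) ≤ 0.04, i.e. n ≥ 24/(0.04·1.21²) = 409.808.
The smallest integer n is 410.

410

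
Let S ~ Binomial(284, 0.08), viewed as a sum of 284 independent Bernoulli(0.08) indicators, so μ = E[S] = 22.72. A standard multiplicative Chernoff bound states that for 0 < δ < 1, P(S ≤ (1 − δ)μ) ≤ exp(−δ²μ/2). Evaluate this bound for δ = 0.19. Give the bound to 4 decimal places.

Exponent = δ²μ/2 = 0.19²·22.72/2 = 0.4101.
Bound = exp(−0.4101) = 0.66359.

0.6636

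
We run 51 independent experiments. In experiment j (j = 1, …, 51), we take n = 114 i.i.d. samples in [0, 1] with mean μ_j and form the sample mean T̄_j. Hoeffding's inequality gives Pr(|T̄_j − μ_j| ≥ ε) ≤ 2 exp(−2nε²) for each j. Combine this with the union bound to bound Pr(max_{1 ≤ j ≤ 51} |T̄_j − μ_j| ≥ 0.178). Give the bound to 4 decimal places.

0.0743

Per-experiment Hoeffding bound: 2·exp(−2·114·0.178²) = 2·exp(−7.22395) = 0.0014578.
Union bound over 51 events: 51·0.0014578 = 0.07435.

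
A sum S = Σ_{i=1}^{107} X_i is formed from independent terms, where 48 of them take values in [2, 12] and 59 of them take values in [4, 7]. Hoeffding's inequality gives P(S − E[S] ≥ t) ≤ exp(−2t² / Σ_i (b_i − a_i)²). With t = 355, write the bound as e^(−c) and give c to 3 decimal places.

Σ(b_i − a_i)² = 48·10² + 59·3² = 5331.
c = 2t² / 5331 = 2·355² / 5331 = 47.2801.

47.280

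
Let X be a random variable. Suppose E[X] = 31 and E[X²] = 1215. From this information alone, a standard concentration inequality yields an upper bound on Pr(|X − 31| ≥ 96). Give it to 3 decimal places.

0.028

The first two moments determine the variance, so Chebyshev's inequality is the sharpest standard bound available.
Var(X) = E[X²] − (E[X])² = 1215 − 961 = 254.
Chebyshev's inequality: Pr(|X − μ| ≥ t) ≤ Var(X)/t² = 254/9216 = 0.0276.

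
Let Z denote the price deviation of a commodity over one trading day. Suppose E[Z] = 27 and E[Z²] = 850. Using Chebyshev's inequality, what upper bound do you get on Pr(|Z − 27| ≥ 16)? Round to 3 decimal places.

Var(Z) = E[Z²] − (E[Z])² = 850 − 729 = 121.
Chebyshev's inequality: Pr(|Z − μ| ≥ t) ≤ Var(Z)/t² = 121/256 = 0.4727.

0.473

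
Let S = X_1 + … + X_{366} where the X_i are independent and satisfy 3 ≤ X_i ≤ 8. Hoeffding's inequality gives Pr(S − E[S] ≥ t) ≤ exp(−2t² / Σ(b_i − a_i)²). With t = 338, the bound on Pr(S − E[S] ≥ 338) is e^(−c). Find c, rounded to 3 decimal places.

Σ(b_i − a_i)² = 366·(5)² = 9150.
c = 2t²/9150 = 2·338²/9150 = 24.9714.

24.971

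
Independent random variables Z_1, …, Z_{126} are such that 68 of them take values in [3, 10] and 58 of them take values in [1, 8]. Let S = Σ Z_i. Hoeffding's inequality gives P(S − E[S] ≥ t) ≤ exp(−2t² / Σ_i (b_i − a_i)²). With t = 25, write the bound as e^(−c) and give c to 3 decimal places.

0.202

Σ(b_i − a_i)² = 68·7² + 58·7² = 6174.
c = 2t² / 6174 = 2·25² / 6174 = 0.2025.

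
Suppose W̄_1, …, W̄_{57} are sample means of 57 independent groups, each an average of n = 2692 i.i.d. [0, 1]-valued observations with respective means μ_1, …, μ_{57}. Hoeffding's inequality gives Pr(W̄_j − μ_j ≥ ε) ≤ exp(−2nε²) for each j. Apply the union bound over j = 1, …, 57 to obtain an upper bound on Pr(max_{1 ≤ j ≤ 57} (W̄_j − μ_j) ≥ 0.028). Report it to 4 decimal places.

Per-experiment Hoeffding bound: exp(−2·2692·0.028²) = exp(−4.22106) = 0.014683.
Union bound over 57 events: 57·0.014683 = 0.83694.

0.8369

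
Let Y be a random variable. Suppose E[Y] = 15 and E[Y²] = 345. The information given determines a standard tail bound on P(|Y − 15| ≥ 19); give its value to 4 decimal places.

0.3324

The first two moments determine the variance, so Chebyshev's inequality is the sharpest standard bound available.
Var(Y) = E[Y²] − (E[Y])² = 345 − 225 = 120.
Chebyshev's inequality: P(|Y − μ| ≥ t) ≤ Var(Y)/t² = 120/361 = 0.3324.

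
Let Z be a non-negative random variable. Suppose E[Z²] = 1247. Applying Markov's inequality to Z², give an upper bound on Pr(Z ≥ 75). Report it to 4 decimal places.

0.2217

Since Z ≥ 0, the event {Z ≥ 75} is the same as {Z² ≥ 5625}.
Markov's inequality applied to Z² gives Pr(Z² ≥ 5625) ≤ E[Z²]/5625 = 1247/5625 = 0.2217.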